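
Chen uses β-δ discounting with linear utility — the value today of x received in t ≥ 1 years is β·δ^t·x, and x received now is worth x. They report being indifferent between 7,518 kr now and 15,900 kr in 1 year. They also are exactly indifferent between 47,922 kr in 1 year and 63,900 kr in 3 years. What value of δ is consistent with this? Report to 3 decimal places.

δ ≈ 0.866

The second indifference involves only future payoffs, so β cancels: β·δ^1·47922 = β·δ^3·63900, giving δ^2 = 47922/63900 = 0.74995, so δ = 0.86600.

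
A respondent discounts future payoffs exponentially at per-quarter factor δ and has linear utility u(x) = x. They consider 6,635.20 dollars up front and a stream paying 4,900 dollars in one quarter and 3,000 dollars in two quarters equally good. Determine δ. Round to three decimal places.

δ ≈ 0.880

The stream is worth 4900δ + 3000δ² today, so 4900δ + 3000δ² = 6635.20.
So 3000δ² + 4900δ − 6635.20 = 0.
By the quadratic formula (taking the positive root), δ = (−4900 + √103632400.00) / 6000 ≈ 0.880.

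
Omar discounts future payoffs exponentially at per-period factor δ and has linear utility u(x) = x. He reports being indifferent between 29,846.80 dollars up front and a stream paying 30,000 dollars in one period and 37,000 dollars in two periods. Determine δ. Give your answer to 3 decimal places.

Equating present values: 29846.80 = 30000δ + 37000δ².
Rearranged: 37000δ² + 30000δ − 29846.80 = 0.
By the quadratic formula (taking the positive root), δ = (−30000 + √5317326400.00) / 74000 ≈ 0.580.

δ ≈ 0.580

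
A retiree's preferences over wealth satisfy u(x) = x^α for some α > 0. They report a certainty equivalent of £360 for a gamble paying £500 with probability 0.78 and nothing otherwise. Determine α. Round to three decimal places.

α ≈ 0.756

The lottery's expected utility is 0.78·u(500) + 0.22·u(0) = 0.78·500^α (since u(0) = 0 for α > 0).
Indifference: 360^α = 0.78·500^α, so (360/500)^α = 0.78.
Take logs: α = ln 0.78 / ln(360/500) ≈ 0.75634.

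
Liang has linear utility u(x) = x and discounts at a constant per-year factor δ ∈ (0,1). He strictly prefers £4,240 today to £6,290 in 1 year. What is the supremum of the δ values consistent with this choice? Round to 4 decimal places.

δ < 0.6741

Under u(x) = x this choice says 4240 > δ·6290.
So δ < 4240/6290 = 0.67409.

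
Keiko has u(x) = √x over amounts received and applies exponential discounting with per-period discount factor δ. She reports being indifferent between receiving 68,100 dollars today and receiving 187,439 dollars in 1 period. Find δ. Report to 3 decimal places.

Equating discounted utilities: u(68100) = δ·u(187439) ⇒ δ = u(68100)/u(187439).
Since u(x) = √x, δ = √(68100/187439) = 0.60276.

δ ≈ 0.603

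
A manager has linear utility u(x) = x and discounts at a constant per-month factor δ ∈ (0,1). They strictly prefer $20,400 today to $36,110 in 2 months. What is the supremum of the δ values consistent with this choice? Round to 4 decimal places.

The preference means 20400 > δ^2·36110.
So δ^2 < 20400/36110 = 0.56494; taking the square root of both positive sides preserves the inequality.
δ < 0.56494^(1/2) = 0.7516.

δ < 0.7516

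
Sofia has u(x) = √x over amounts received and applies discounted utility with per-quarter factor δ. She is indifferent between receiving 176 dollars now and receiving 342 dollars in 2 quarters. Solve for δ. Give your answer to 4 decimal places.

δ ≈ 0.8470

Equating discounted utilities: u(176) = δ^2·u(342) ⇒ δ^2 = u(176)/u(342).
With u(x) = √x: δ^2 = √176/√342 = √(176/342) = 0.71737.
Taking the square root: δ = 0.71737^(1/2) ≈ 0.8470.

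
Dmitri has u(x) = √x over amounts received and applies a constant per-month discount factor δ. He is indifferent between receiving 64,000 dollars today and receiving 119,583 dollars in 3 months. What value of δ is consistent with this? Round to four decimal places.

Indifference means u(64000) = δ^3 · u(119583), so δ^3 = u(64000)/u(119583).
With u(x) = √x: δ^3 = √64000/√119583 = √(64000/119583) = 0.73157.
So δ = 0.73157^(1/3) ≈ 0.9011.

δ ≈ 0.9011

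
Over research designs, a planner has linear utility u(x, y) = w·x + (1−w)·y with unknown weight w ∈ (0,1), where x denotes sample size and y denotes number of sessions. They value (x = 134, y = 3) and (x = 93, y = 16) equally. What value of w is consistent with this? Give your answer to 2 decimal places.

u(134,3) = u(93,16) means w·134 + (1−w)·3 = w·93 + (1−w)·16.
w·(134−93) = (1−w)·(16−3), i.e. w·41 = (1−w)·13.
The marginal rate of substitution is 13/41, so w = 13/(41+13) = 0.24.

w = 0.24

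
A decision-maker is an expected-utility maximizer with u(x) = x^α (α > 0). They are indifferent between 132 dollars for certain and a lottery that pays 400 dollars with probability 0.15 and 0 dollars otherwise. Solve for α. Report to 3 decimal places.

The lottery's expected utility is 0.15·u(400) + 0.85·u(0) = 0.15·400^α (since u(0) = 0 for α > 0).
Setting u(132) equal to that: 132^α = 0.15·400^α ⇒ (132/400)^α = 0.15.
Take logs: α = ln 0.15 / ln(132/400) ≈ 1.71118.

α ≈ 1.711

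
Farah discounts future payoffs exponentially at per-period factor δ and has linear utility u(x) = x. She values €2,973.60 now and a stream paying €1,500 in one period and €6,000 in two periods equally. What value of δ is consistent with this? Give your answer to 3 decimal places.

δ ≈ 0.590

The stream is worth 1500δ + 6000δ² today, so 1500δ + 6000δ² = 2973.60.
That is, 6000δ² + 1500δ − 2973.60 = 0, a quadratic in δ.
δ = (−1500 + √(1500² + 4·6000·2973.60)) / (2·6000) = (−1500 + √73616400.00) / 12000 ≈ 0.590.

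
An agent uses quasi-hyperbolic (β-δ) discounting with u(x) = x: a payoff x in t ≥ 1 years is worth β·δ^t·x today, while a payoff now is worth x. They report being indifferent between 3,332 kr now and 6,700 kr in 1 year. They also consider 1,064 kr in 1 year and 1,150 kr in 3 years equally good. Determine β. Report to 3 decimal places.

β ≈ 0.517

Both payoffs in the second observation are in the future, so β drops out: δ^1·1064 = δ^3·1150 ⇒ δ^2 = 1064/1150 = 0.92522, so δ = 0.96188.
Now use the now-vs-future pair: 3332 = β·δ·6700 gives β = 3332/(0.96188·6700) ≈ 0.517.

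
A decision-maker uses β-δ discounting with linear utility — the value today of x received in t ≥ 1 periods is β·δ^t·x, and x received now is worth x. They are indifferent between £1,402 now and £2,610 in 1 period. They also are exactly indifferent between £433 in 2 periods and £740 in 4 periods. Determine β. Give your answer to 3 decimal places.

β ≈ 0.702

Both payoffs in the second observation are in the future, so β drops out: δ^2·433 = δ^4·740 ⇒ δ^2 = 433/740 = 0.58514, so δ = 0.76494.
Now use the now-vs-future pair: 1402 = β·δ·2610 gives β = 1402/(0.76494·2610) ≈ 0.702.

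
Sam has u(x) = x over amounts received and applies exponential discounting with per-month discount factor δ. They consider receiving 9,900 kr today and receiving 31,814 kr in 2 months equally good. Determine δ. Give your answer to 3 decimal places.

Indifference means u(9900) = δ^2 · u(31814), so δ^2 = u(9900)/u(31814).
With u(x) = x: δ^2 = 9900/31814 = 0.31118.
Hence δ = (0.31118)^(1/2) = 0.55784.

δ ≈ 0.558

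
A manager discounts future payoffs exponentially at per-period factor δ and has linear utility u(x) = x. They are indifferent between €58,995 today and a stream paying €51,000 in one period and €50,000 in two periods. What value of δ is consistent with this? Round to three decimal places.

δ ≈ 0.690

Present value of the stream is 51000·δ + 50000·δ². Indifference gives 51000δ + 50000δ² = 58995.
So 50000δ² + 51000δ − 58995 = 0.
By the quadratic formula (taking the positive root), δ = (−51000 + √14400000000.00) / 100000 ≈ 0.690.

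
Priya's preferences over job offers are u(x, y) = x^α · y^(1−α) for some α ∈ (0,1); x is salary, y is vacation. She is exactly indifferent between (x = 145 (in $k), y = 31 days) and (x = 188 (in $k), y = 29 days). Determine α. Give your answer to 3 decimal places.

α ≈ 0.204

Indifference: 145^α · 31^(1−α) = 188^α · 29^(1−α).
Taking logs: α·ln 145 + (1−α)·ln 31 = α·ln 188 + (1−α)·ln 29, i.e. α·-0.259708 = (1−α)·-0.066691.
Thus α·(-0.326399) = -0.066691, so α = -0.066691/-0.326399 ≈ 0.204.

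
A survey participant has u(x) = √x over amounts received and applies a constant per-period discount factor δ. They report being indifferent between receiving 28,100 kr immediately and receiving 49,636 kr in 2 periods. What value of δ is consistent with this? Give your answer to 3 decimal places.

δ ≈ 0.867

Indifference means u(28100) = δ^2 · u(49636), so δ^2 = u(28100)/u(49636).
With u(x) = √x: δ^2 = √28100/√49636 = √(28100/49636) = 0.75241.
Hence δ = (0.75241)^(1/2) = 0.86742.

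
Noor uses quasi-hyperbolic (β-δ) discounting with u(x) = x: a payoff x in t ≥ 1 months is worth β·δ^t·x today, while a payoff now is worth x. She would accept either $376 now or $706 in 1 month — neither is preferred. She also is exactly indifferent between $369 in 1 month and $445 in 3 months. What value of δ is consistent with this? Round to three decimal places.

From the later pair, β·δ^1·369 = β·δ^3·445; dividing through, δ^2 = 369/445 = 0.82921, so δ = 0.91061.

δ ≈ 0.911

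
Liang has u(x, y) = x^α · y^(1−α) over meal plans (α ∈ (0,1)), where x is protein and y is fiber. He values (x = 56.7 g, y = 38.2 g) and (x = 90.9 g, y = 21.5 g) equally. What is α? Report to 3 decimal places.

α ≈ 0.549

Indifference: 56.7^α · 38.2^(1−α) = 90.9^α · 21.5^(1−α).
Taking logs: α·ln 56.7 + (1−α)·ln 38.2 = α·ln 90.9 + (1−α)·ln 21.5, i.e. α·-0.471986 = (1−α)·-0.574783.
With A = -0.471986 and B = -0.574783: α·A = (1−α)·B, so α = B/(A+B) = -0.574783/-1.046769 ≈ 0.549.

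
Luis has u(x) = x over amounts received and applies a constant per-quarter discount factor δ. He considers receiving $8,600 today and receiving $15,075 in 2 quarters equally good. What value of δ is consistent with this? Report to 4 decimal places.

Equating discounted utilities: u(8600) = δ^2·u(15075) ⇒ δ^2 = u(8600)/u(15075).
With u(x) = x: δ^2 = 8600/15075 = 0.57048.
So δ = 0.57048^(1/2) ≈ 0.7553.

δ ≈ 0.7553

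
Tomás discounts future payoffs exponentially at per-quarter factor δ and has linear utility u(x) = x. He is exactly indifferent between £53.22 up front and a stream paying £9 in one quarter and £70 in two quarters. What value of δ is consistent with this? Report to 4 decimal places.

δ ≈ 0.8100

Equating present values: 53.22 = 9δ + 70δ².
That is, 70δ² + 9δ − 53.22 = 0, a quadratic in δ.
δ = (−9 + √(9² + 4·70·53.22)) / (2·70) = (−9 + √14982.60) / 140 ≈ 0.8100.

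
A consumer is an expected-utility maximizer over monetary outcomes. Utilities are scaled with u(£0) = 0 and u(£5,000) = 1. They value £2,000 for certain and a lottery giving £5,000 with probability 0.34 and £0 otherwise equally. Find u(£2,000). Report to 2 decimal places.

By the standard-gamble method, u(£2,000) is just the indifference probability on the best outcome: 0.34.

0.34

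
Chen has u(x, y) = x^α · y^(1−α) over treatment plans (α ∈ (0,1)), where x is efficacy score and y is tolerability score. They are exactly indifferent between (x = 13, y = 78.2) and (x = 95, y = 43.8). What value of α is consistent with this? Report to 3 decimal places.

The Cobb–Douglas utilities coincide, so 13^α·78.2^(1−α) = 95^α·43.8^(1−α).
Rearrange to (13/95)^α = (43.8/78.2)^(1−α) and take logs: α·-1.988928 = (1−α)·-0.579636.
So α/(1−α) = (-0.579636)/(-1.988928) = 0.291431, and α = 0.291431/1.291431 ≈ 0.226.

α ≈ 0.226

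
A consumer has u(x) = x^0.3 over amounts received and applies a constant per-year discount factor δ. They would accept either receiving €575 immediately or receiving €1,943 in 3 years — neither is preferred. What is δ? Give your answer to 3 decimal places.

Equating discounted utilities: u(575) = δ^3·u(1943) ⇒ δ^3 = u(575)/u(1943).
Since u(x) = x^0.3, δ^3 = (575/1943)^0.3 = 0.29593^0.3 = 0.69400.
Hence δ = (0.69400)^(1/3) = 0.88536.

δ ≈ 0.885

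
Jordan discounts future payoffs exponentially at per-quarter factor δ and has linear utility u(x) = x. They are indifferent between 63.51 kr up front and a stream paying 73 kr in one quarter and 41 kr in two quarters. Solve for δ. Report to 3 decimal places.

δ ≈ 0.640

Equating present values: 63.51 = 73δ + 41δ².
That is, 41δ² + 73δ − 63.51 = 0, a quadratic in δ.
δ = (−73 + √(73² + 4·41·63.51)) / (2·41) = (−73 + √15744.64) / 82 ≈ 0.640.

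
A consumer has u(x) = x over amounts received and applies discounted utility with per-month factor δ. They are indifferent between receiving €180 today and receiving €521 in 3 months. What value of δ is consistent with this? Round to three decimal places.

δ ≈ 0.702

Equating discounted utilities: u(180) = δ^3·u(521) ⇒ δ^3 = u(180)/u(521).
With u(x) = x: δ^3 = 180/521 = 0.34549.
Taking the cube root: δ = 0.34549^(1/3) ≈ 0.702.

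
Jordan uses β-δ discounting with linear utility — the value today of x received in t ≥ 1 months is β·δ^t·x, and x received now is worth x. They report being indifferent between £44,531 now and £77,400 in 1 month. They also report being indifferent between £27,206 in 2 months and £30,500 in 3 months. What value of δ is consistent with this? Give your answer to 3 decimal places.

Both payoffs in the second observation are in the future, so β drops out: δ^2·27206 = δ^3·30500 ⇒ δ = 27206/30500 = 0.89200.

δ ≈ 0.892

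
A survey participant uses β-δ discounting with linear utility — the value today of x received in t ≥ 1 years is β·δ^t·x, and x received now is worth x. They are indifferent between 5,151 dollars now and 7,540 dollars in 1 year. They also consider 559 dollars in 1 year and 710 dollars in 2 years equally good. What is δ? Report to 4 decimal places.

Both payoffs in the second observation are in the future, so β drops out: δ^1·559 = δ^2·710 ⇒ δ = 559/710 = 0.78732.

δ ≈ 0.7873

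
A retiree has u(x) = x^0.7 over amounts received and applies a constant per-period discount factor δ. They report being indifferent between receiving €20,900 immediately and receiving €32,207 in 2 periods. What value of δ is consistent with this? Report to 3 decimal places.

δ ≈ 0.860

Indifference means u(20900) = δ^2 · u(32207), so δ^2 = u(20900)/u(32207).
With u(x) = x^0.7: δ^2 = 20900^0.7/32207^0.7 = (20900/32207)^0.7 = 0.73882.
Hence δ = (0.73882)^(1/2) = 0.85954.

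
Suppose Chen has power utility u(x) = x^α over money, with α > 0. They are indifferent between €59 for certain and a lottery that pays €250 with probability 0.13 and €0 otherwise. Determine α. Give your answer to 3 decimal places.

α ≈ 1.413

EU(lottery) = 0.13·250^α + 0.87·0 = 0.13·250^α.
Equating: 59^α = 0.13·250^α, i.e. 0.2360^α = 0.13.
Take logs: α = ln 0.13 / ln(59/250) ≈ 1.41297.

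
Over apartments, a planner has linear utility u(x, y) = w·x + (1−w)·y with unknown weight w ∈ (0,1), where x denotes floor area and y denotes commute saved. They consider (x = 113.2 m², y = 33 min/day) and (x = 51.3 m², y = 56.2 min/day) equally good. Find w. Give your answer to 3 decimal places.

Indifference: w·113.2 + (1−w)·33 = w·51.3 + (1−w)·56.2.
Collecting terms: w·61.9 = (1−w)·23.2.
The marginal rate of substitution is 23.2/61.9, so w = 23.2/(61.9+23.2) = 0.273.

w = 0.273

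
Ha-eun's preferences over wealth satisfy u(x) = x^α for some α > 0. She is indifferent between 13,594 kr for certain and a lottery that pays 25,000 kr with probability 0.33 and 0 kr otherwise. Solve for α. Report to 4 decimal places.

α ≈ 1.8197

EU(lottery) = 0.33·25000^α + 0.67·0 = 0.33·25000^α.
Equating: 13594^α = 0.33·25000^α, i.e. 0.5438^α = 0.33.
α = ln(0.33) / ln(13594/25000) = -1.1086626/-0.6092473 ≈ 1.8197.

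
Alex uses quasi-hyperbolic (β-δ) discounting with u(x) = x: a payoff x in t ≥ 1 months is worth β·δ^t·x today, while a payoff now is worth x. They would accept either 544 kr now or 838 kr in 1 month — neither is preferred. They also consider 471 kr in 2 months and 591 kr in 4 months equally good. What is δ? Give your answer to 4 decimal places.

From the later pair, β·δ^2·471 = β·δ^4·591; dividing through, δ^2 = 471/591 = 0.79695, so δ = 0.89272.

δ ≈ 0.8927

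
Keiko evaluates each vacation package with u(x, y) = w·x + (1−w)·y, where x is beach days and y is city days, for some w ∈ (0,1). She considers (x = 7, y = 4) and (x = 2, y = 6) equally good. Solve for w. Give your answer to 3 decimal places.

u(7,4) = u(2,6) means w·7 + (1−w)·4 = w·2 + (1−w)·6.
w·(7−2) = (1−w)·(6−4), i.e. w·5 = (1−w)·2.
So w/(1−w) = 2/5 = 0.4000, giving w = 2/(5+2) = 0.286.

w = 0.286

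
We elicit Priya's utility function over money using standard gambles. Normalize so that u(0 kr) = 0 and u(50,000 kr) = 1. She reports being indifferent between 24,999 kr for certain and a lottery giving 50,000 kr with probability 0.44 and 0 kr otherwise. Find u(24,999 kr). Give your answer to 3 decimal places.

0.440

The indifference gives u(24,999 kr) = 0.44·u(50,000 kr) + 0.56·u(0 kr) = 0.44·1 + 0.56·0 = 0.44.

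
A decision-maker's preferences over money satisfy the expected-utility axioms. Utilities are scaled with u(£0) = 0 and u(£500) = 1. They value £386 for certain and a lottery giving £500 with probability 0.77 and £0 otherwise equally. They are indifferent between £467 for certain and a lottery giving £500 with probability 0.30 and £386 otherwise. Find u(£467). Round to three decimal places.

0.839

First, u(£386) = 0.77·u(£500) + 0.23·u(£0) = 0.77.
Chaining: u(£467) = 0.30·1.00 + 0.70·0.77 = 0.8390.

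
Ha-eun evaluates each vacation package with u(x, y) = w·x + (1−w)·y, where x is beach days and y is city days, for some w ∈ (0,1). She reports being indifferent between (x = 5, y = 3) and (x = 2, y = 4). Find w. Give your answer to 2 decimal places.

w = 0.25

Indifference: w·5 + (1−w)·3 = w·2 + (1−w)·4.
Collecting terms: w·3 = (1−w)·1.
The marginal rate of substitution is 1/3, so w = 1/(3+1) = 0.25.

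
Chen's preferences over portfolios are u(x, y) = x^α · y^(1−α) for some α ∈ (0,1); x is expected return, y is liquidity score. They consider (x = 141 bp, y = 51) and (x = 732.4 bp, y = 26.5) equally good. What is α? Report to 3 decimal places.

α ≈ 0.284

Indifference: 141^α · 51^(1−α) = 732.4^α · 26.5^(1−α).
(141/732.4)^α = (26.5/51)^(1−α); take logs: α·ln(141/732.4) = (1−α)·ln(26.5/51), i.e. α·-1.647567 = (1−α)·-0.654681.
So α/(1−α) = (-0.654681)/(-1.647567) = 0.397362, and α = 0.397362/1.397362 ≈ 0.284.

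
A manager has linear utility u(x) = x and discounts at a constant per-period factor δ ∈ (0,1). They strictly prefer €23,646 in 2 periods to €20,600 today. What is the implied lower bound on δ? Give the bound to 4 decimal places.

δ > 0.9334

Comparing present values: 20600 < δ^2·23646.
Dividing by 23646: δ^2 > 0.87118. Both sides are positive, so the square root keeps the direction.
δ > 0.87118^(1/2) = 0.9334.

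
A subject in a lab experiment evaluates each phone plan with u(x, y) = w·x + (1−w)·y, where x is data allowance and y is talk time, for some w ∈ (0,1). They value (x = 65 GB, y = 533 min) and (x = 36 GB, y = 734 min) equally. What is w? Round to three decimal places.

Indifference: w·65 + (1−w)·533 = w·36 + (1−w)·734.
Rearranging, 29·w − 201·(1−w) = 0.
So w/(1−w) = 201/29 = 6.9310, giving w = 201/(29+201) = 0.874.

w = 0.874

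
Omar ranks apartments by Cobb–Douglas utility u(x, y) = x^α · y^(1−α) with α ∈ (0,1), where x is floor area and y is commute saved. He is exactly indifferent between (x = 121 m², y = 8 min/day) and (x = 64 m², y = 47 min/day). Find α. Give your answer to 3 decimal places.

Set the two utilities equal: 121^α·8^(1−α) = 64^α·47^(1−α).
Rearrange to (121/64)^α = (47/8)^(1−α) and take logs: α·0.636907 = (1−α)·1.770706.
So α/(1−α) = (1.770706)/(0.636907) = 2.780164, and α = 2.780164/3.780164 ≈ 0.735.

α ≈ 0.735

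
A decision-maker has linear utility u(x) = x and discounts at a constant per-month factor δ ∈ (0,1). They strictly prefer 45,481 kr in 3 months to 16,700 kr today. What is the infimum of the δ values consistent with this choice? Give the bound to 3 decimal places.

δ > 0.716

Under u(x) = x this choice says 16700 < δ^3·45481.
Hence δ^3 > 16700/45481 = 0.36719, and x ↦ x^(1/3) is increasing on (0,∞).
δ > 0.36719^(1/3) = 0.716.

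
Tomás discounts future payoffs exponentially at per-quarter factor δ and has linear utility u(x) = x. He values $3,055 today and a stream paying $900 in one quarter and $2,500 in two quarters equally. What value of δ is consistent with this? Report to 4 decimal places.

δ ≈ 0.9400

Equating present values: 3055 = 900δ + 2500δ².
Rearranged: 2500δ² + 900δ − 3055 = 0.
δ = (−900 + √(900² + 4·2500·3055)) / (2·2500) = (−900 + √31360000.00) / 5000 ≈ 0.9400.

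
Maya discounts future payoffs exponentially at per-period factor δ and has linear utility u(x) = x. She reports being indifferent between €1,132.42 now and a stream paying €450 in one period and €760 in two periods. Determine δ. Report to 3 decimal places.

Present value of the stream is 450·δ + 760·δ². Indifference gives 450δ + 760δ² = 1132.42.
So 760δ² + 450δ − 1132.42 = 0.
By the quadratic formula (taking the positive root), δ = (−450 + √3645056.80) / 1520 ≈ 0.960.

δ ≈ 0.960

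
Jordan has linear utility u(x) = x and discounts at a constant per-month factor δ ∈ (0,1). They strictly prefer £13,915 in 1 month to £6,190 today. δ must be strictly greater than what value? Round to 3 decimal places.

The preference means 6190 < δ·13915.
Dividing through by 13915 gives δ > 0.44484.

δ > 0.445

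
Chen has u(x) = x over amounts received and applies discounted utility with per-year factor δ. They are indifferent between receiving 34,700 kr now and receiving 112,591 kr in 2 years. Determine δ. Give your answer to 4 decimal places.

Indifference means u(34700) = δ^2 · u(112591), so δ^2 = u(34700)/u(112591).
With u(x) = x: δ^2 = 34700/112591 = 0.30820.
Hence δ = (0.30820)^(1/2) = 0.555153.

δ ≈ 0.5552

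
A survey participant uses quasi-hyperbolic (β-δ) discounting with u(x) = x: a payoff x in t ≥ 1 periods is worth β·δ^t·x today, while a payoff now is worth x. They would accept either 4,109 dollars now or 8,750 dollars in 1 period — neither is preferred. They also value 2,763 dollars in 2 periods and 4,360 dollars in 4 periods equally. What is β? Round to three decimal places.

From the later pair, β·δ^2·2763 = β·δ^4·4360; dividing through, δ^2 = 2763/4360 = 0.63372, so δ = 0.79606.
The first indifference: 4109 = β·δ·8750, so β = 4109/(δ·8750) = 4109/(0.79606·8750) ≈ 0.590.

β ≈ 0.590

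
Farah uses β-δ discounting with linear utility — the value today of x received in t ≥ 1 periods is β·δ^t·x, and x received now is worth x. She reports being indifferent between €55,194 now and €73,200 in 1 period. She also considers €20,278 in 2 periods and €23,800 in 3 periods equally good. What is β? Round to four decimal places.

β ≈ 0.8850

Both payoffs in the second observation are in the future, so β drops out: δ^2·20278 = δ^3·23800 ⇒ δ = 20278/23800 = 0.85202.
Now use the now-vs-future pair: 55194 = β·δ·73200 gives β = 55194/(0.85202·73200) ≈ 0.8850.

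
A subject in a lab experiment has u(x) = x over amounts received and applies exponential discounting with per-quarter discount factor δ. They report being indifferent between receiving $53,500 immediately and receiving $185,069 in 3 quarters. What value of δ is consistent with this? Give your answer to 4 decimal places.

The payoff in 3 quarters is discounted by δ^3, so u(53500) = δ^3·u(185069) and δ^3 = u(53500)/u(185069).
With u(x) = x: δ^3 = 53500/185069 = 0.28908.
So δ = 0.28908^(1/3) ≈ 0.6612.

δ ≈ 0.6612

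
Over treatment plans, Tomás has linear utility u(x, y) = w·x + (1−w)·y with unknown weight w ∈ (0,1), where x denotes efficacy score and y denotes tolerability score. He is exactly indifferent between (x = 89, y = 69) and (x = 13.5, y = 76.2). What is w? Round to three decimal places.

u(89,69) = u(13.5,76.2) means w·89 + (1−w)·69 = w·13.5 + (1−w)·76.2.
Rearranging, 75.5·w − 7.2·(1−w) = 0.
Hence w = 7.2/(75.5+7.2) = 7.2/82.7 = 0.087.

w = 0.087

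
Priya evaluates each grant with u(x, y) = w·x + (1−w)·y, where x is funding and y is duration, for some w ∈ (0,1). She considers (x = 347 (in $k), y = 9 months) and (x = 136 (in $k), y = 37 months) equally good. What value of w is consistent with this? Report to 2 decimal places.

w = 0.12

u(347,9) = u(136,37) means w·347 + (1−w)·9 = w·136 + (1−w)·37.
w·(347−136) = (1−w)·(37−9), i.e. w·211 = (1−w)·28.
The marginal rate of substitution is 28/211, so w = 28/(211+28) = 0.12.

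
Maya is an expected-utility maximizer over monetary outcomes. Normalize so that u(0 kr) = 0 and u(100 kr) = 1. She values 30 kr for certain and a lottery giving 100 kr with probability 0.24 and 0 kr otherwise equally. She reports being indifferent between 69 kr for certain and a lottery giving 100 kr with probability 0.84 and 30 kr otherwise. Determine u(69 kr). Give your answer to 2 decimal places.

0.88

From the first indifference, u(30 kr) = 0.24·u(100 kr) + 0.76·u(0 kr) = 0.24·1 + 0.76·0 = 0.24.
The second indifference gives u(69 kr) = 0.84·u(100 kr) + 0.16·u(30 kr) = 0.84·1.00 + 0.16·0.24 = 0.8784.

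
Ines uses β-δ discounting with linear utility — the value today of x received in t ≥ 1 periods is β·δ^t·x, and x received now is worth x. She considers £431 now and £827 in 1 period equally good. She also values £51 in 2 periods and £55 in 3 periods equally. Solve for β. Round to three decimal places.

Both payoffs in the second observation are in the future, so β drops out: δ^2·51 = δ^3·55 ⇒ δ = 51/55 = 0.92727.
The first indifference: 431 = β·δ·827, so β = 431/(δ·827) = 431/(0.92727·827) ≈ 0.562.

β ≈ 0.562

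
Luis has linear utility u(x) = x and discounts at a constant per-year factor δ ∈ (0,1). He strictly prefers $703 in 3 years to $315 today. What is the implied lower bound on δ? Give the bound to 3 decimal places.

δ > 0.765

Comparing present values: 315 < δ^3·703.
Dividing by 703: δ^3 > 0.44808. Both sides are positive, so the cube root keeps the direction.
δ > (315/703)^(1/3) ≈ 0.765.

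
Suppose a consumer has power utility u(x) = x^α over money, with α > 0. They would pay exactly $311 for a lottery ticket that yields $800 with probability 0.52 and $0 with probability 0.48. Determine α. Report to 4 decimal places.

α ≈ 0.6921

Since u(0) = 0, the lottery's EU is 0.52·800^α.
Indifference: 311^α = 0.52·800^α, so (311/800)^α = 0.52.
α = ln(0.52) / ln(311/800) = -0.6539265/-0.9448188 ≈ 0.6921.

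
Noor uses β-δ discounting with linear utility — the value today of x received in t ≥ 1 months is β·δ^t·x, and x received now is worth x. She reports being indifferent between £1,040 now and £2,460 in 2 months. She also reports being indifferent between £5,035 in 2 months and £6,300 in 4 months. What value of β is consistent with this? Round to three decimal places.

Both payoffs in the second observation are in the future, so β drops out: δ^2·5035 = δ^4·6300 ⇒ δ^2 = 5035/6300 = 0.79921, so δ = 0.89398.
Now use the now-vs-future pair: 1040 = β·δ^2·2460 gives β = 1040/(0.79921·2460) ≈ 0.529.

β ≈ 0.529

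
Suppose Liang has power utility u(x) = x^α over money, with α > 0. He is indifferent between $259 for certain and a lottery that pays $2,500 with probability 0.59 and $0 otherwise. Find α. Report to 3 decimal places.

EU(lottery) = 0.59·2500^α + 0.41·0 = 0.59·2500^α.
Indifference: 259^α = 0.59·2500^α, so (259/2500)^α = 0.59.
Taking logs: α·ln(259/2500) = ln(0.59), so α = -0.527633 / -2.267218 ≈ 0.233.

α ≈ 0.233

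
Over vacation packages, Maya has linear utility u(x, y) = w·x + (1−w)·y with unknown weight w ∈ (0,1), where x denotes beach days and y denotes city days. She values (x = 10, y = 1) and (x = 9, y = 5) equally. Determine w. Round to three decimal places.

w = 0.800

Indifference: w·10 + (1−w)·1 = w·9 + (1−w)·5.
w·(10−9) = (1−w)·(5−1), i.e. w·1 = (1−w)·4.
Hence w = 4/(1+4) = 4/5 = 0.800.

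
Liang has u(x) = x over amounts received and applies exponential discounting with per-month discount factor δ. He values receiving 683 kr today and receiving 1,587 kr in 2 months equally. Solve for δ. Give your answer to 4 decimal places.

δ ≈ 0.6560

Equating discounted utilities: u(683) = δ^2·u(1587) ⇒ δ^2 = u(683)/u(1587).
With u(x) = x: δ^2 = 683/1587 = 0.43037.
Taking the square root: δ = 0.43037^(1/2) ≈ 0.6560.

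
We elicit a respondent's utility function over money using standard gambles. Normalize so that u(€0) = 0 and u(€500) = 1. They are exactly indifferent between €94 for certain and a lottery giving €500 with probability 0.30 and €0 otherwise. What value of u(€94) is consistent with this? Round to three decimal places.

The indifference gives u(€94) = 0.30·u(€500) + 0.70·u(€0) = 0.30·1 + 0.70·0 = 0.30.

0.300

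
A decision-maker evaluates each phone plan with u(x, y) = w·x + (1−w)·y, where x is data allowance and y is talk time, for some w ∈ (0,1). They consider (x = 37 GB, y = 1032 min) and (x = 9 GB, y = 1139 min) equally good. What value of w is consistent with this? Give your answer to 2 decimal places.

Indifference: w·37 + (1−w)·1032 = w·9 + (1−w)·1139.
w·(37−9) = (1−w)·(1139−1032), i.e. w·28 = (1−w)·107.
The marginal rate of substitution is 107/28, so w = 107/(28+107) = 0.79.

w = 0.79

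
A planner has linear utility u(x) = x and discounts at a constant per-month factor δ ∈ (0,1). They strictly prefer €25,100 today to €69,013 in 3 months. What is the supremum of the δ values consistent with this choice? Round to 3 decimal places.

δ < 0.714

The preference means 25100 > δ^3·69013.
So δ^3 < 25100/69013 = 0.36370; taking the cube root of both positive sides preserves the inequality.
δ < (25100/69013)^(1/3) ≈ 0.714.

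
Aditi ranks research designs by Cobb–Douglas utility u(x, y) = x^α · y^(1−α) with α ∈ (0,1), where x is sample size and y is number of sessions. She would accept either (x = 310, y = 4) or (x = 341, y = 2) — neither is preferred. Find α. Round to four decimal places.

Set the two utilities equal: 310^α·4^(1−α) = 341^α·2^(1−α).
(310/341)^α = (2/4)^(1−α); take logs: α·ln(310/341) = (1−α)·ln(2/4), i.e. α·-0.0953102 = (1−α)·-0.6931472.
With A = -0.0953102 and B = -0.6931472: α·A = (1−α)·B, so α = B/(A+B) = -0.6931472/-0.7884574 ≈ 0.8791.

α ≈ 0.8791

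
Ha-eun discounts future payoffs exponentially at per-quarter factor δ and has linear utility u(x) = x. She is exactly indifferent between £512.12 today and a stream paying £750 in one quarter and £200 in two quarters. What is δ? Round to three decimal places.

The stream is worth 750δ + 200δ² today, so 750δ + 200δ² = 512.12.
So 200δ² + 750δ − 512.12 = 0.
By the quadratic formula (taking the positive root), δ = (−750 + √972196.00) / 400 ≈ 0.590.

δ ≈ 0.590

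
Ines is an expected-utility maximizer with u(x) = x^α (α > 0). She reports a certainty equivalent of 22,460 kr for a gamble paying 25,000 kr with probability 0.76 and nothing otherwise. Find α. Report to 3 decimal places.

The lottery's expected utility is 0.76·u(25000) + 0.24·u(0) = 0.76·25000^α (since u(0) = 0 for α > 0).
Equating: 22460^α = 0.76·25000^α, i.e. 0.8984^α = 0.76.
α = ln(0.76) / ln(22460/25000) = -0.274437/-0.107140 ≈ 2.561.

α ≈ 2.561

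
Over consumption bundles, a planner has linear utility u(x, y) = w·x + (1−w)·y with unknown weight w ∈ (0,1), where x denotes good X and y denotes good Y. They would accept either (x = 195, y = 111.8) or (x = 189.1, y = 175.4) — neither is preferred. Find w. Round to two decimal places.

w = 0.92

Equating utilities: w·195 + (1−w)·111.8 = w·189.1 + (1−w)·175.4.
Collecting terms: w·5.9 = (1−w)·63.6.
The marginal rate of substitution is 63.6/5.9, so w = 63.6/(5.9+63.6) = 0.92.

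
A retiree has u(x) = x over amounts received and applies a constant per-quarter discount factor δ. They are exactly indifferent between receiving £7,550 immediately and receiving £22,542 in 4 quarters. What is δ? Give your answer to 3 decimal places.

Equating discounted utilities: u(7550) = δ^4·u(22542) ⇒ δ^4 = u(7550)/u(22542).
With u(x) = x: δ^4 = 7550/22542 = 0.33493.
Hence δ = (0.33493)^(1/4) = 0.76074.

δ ≈ 0.761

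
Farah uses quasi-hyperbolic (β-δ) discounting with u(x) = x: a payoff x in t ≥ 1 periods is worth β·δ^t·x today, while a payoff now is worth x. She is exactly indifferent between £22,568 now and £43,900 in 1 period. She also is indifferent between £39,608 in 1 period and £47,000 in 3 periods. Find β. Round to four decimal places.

From the later pair, β·δ^1·39608 = β·δ^3·47000; dividing through, δ^2 = 39608/47000 = 0.84272, so δ = 0.91800.
Substituting δ into 22568 = β·δ·43900: β = 22568/(40300.186) ≈ 0.5600.

β ≈ 0.5600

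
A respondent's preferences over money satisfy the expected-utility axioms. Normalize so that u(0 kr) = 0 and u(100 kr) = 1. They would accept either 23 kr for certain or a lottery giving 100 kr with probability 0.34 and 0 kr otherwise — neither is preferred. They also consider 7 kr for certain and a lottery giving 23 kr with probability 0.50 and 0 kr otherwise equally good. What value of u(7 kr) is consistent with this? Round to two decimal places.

0.17

First, u(23 kr) = 0.34·u(100 kr) + 0.66·u(0 kr) = 0.34.
The second indifference gives u(7 kr) = 0.50·u(23 kr) + 0.50·u(0 kr) = 0.50·0.34 + 0.50·0.00 = 0.1700.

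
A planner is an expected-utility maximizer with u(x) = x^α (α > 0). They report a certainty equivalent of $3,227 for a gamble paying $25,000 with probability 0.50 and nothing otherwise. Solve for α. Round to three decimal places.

α ≈ 0.339

The lottery's expected utility is 0.50·u(25000) + 0.50·u(0) = 0.50·25000^α (since u(0) = 0 for α > 0).
Indifference: 3227^α = 0.50·25000^α, so (3227/25000)^α = 0.50.
Taking logs: α·ln(3227/25000) = ln(0.50), so α = -0.693147 / -2.047323 ≈ 0.339.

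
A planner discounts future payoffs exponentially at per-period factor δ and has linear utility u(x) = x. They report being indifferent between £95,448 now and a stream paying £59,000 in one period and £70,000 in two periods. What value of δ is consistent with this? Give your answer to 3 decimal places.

δ ≈ 0.820

Equating present values: 95448 = 59000δ + 70000δ².
Rearranged: 70000δ² + 59000δ − 95448 = 0.
δ = (−59000 + √(59000² + 4·70000·95448)) / (2·70000) = (−59000 + √30206440000.00) / 140000 ≈ 0.820.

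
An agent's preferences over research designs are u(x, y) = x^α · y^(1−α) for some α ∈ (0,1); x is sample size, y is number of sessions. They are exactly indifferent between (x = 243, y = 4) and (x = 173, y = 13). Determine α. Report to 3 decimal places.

α ≈ 0.776

Set the two utilities equal: 243^α·4^(1−α) = 173^α·13^(1−α).
Taking logs: α·ln 243 + (1−α)·ln 4 = α·ln 173 + (1−α)·ln 13, i.e. α·0.339770 = (1−α)·1.178655.
So α/(1−α) = (1.178655)/(0.339770) = 3.468979, and α = 3.468979/4.468979 ≈ 0.776.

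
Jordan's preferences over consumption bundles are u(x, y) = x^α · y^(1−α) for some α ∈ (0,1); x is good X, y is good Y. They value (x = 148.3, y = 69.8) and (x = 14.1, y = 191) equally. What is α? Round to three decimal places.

α ≈ 0.300

Set the two utilities equal: 148.3^α·69.8^(1−α) = 14.1^α·191^(1−α).
(148.3/14.1)^α = (191/69.8)^(1−α); take logs: α·ln(148.3/14.1) = (1−α)·ln(191/69.8), i.e. α·2.353062 = (1−α)·1.006639.
Thus α·(3.359701) = 1.006639, so α = 1.006639/3.359701 ≈ 0.300.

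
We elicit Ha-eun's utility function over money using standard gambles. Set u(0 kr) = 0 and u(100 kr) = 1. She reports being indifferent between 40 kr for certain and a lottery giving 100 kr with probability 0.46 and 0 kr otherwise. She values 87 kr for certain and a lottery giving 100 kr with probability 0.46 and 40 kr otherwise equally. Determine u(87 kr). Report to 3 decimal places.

From the first indifference, u(40 kr) = 0.46·u(100 kr) + 0.54·u(0 kr) = 0.46·1 + 0.54·0 = 0.46.
Then u(87 kr) = 0.46·u(100 kr) + 0.54·u(40 kr) = 0.46·1.00 + 0.54·0.46 = 0.7084.

0.708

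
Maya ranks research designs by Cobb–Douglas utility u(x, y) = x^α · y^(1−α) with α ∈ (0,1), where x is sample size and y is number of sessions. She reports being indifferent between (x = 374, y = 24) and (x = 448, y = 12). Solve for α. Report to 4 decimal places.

The Cobb–Douglas utilities coincide, so 374^α·24^(1−α) = 448^α·12^(1−α).
Taking logs: α·ln 374 + (1−α)·ln 24 = α·ln 448 + (1−α)·ln 12, i.e. α·-0.1805374 = (1−α)·-0.6931472.
So α/(1−α) = (-0.6931472)/(-0.1805374) = 3.8393552, and α = 3.8393552/4.8393552 ≈ 0.7934.

α ≈ 0.7934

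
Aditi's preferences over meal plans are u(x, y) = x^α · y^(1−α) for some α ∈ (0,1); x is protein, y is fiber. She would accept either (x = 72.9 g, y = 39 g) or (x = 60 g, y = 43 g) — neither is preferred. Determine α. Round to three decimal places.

The Cobb–Douglas utilities coincide, so 72.9^α·39^(1−α) = 60^α·43^(1−α).
Rearrange to (72.9/60)^α = (43/39)^(1−α) and take logs: α·0.194744 = (1−α)·0.097638.
Thus α·(0.292382) = 0.097638, so α = 0.097638/0.292382 ≈ 0.334.

α ≈ 0.334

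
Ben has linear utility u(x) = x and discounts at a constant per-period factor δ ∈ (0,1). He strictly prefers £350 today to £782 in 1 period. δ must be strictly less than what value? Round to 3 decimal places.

The preference means 350 > δ·782.
Dividing through by 782 gives δ < 0.44757.

δ < 0.448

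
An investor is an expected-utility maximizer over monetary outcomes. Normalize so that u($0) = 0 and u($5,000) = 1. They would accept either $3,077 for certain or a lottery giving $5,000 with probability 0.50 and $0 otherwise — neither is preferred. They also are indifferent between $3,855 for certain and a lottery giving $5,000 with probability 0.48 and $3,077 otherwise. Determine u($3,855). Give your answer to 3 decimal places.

0.740

From the first indifference, u($3,077) = 0.50·u($5,000) + 0.50·u($0) = 0.50·1 + 0.50·0 = 0.50.
Chaining: u($3,855) = 0.48·1.00 + 0.52·0.50 = 0.7400.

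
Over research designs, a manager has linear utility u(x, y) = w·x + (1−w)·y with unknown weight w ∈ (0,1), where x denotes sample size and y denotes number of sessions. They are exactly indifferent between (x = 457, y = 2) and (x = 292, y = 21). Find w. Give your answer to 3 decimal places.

u(457,2) = u(292,21) means w·457 + (1−w)·2 = w·292 + (1−w)·21.
Rearranging, 165·w − 19·(1−w) = 0.
So w/(1−w) = 19/165 = 0.1152, giving w = 19/(165+19) = 0.103.

w = 0.103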